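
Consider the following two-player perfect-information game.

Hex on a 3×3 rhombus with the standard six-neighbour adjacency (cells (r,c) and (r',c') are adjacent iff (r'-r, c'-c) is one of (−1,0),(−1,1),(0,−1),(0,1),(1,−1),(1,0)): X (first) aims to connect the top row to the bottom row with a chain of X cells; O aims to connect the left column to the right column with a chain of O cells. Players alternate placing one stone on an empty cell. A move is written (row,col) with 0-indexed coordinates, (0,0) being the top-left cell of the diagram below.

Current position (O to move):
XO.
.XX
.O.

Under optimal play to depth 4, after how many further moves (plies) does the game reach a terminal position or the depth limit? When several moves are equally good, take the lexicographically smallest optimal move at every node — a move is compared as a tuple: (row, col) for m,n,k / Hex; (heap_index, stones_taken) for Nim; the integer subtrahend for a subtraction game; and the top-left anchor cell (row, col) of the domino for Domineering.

PV length from [XO./.XX/.O.]: 4 plies

[XO./.XX/.O.] O move#1: (0,2):-1/XOO/.XX/.O.*, (1,0):-1/XO./OXX/.O., (2,0):-1/XO./.XX/OO., (2,2):-1/XO./.XX/.OO
[XOO/.XX/.O.] X move#2: (1,0):+1/XOO/XXX/.O.*, (2,0):-1/XOO/.XX/XO., (2,2):-1/XOO/.XX/.OX
[XOO/XXX/.O.] O move#3: (2,0):-1/XOO/XXX/OO.*, (2,2):-1/XOO/XXX/.OO
[XOO/XXX/OO.] X move#4: (2,2):+1/XOO/XXX/OOX*
[XOO/XXX/OOX] end (terminal -1, O#5); searched XO./.XX/.O. to 4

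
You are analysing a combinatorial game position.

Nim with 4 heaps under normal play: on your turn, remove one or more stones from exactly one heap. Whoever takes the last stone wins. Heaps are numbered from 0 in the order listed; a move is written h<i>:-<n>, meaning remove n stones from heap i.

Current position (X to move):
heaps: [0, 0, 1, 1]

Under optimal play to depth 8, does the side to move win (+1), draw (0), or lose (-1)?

value((0,0,1,1), X) = -1

[(0,0,1,1)] X move#1: h2:-1:-1/(0,0,0,1)*, h3:-1:-1/(0,0,1,0)
[(0,0,0,1)] O move#2: h3:-1:+1/(0,0,0,0)*
[(0,0,0,0)] end (terminal -1, X#3); searched (0,0,1,1) to 8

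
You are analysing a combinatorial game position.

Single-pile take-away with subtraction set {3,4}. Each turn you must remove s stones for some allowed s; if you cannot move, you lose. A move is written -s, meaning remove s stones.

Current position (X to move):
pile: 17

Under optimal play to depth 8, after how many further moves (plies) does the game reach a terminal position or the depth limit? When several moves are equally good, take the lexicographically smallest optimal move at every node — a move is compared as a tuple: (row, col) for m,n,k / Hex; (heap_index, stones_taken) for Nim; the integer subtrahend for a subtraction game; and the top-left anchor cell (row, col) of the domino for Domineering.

p1 X@[17]: -3[14]+1* -4[13]-1
p2 O@[14]: -3[11]-1* -4[10]-1
p3 X@[11]: -3[8]+1* -4[7]+1
p4 O@[8]: -3[5]-1* -4[4]-1
p5 X@[5]: -3[2]+1* -4[1]+1
p6 O@[2] terminal -1; root [17] d8

PV length from [17]: 5 plies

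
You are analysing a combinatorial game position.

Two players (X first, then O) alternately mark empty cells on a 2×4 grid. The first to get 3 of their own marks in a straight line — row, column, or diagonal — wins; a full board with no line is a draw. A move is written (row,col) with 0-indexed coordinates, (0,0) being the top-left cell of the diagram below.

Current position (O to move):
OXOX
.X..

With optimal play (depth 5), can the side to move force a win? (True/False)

[OXOX/.X..] O move#1: (1,0):+0/OXOX/OX..*, (1,2):+0/OXOX/.XO., (1,3):+0/OXOX/.X.O
[OXOX/OX..] X move#2: (1,2):+0/OXOX/OXX.*, (1,3):+0/OXOX/OX.X
[OXOX/OXX.] O move#3: (1,3):+0/OXOX/OXXO*
[OXOX/OXXO] end (terminal +0, X#4); searched OXOX/.X.. to 5

O winning at [OXOX/.X..]: False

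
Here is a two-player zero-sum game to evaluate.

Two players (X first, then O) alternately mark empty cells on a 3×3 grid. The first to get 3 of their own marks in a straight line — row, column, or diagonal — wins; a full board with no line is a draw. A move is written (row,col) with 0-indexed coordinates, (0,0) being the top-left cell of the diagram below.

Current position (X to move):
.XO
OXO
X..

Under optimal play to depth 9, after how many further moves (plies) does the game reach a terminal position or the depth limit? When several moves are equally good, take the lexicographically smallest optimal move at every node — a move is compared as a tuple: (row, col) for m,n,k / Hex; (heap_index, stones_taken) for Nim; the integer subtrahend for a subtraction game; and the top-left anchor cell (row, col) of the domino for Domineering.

PV length from [.XO/OXO/X..]: 1 ply

[.XO/OXO/X..] X move#1: (0,0):-1/XXO/OXO/X.., (2,1):+1/.XO/OXO/XX.*, (2,2):+1/.XO/OXO/X.X
[.XO/OXO/XX.] end (terminal -1, O#2); searched .XO/OXO/X.. to 9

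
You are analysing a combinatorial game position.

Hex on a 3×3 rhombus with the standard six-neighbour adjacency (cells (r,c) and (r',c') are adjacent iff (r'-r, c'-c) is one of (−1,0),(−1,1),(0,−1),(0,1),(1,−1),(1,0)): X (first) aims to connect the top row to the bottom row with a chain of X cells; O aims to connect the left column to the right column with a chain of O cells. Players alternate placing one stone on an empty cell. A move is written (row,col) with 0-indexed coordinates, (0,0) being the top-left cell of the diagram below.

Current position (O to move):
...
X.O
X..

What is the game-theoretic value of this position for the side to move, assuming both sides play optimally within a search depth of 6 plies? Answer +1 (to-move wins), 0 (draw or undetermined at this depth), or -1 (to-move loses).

value(.../X.O/X.., O) = -1

ply 1, O at .../X.O/X.. | (0,0)=-1→O../X.O/X..*; (0,1)=-1→.O./X.O/X..; (0,2)=-1→..O/X.O/X..; (1,1)=-1→.../XOO/X..; (2,1)=-1→.../X.O/XO.; (2,2)=-1→.../X.O/X.O
ply 2, X at O../X.O/X.. | (0,1)=+1→OX./X.O/X..*; (0,2)=+1→O.X/X.O/X..; (1,1)=+1→O../XXO/X..; (2,1)=-1→O../X.O/XX.; (2,2)=-1→O../X.O/X.X
ply 3: OX./X.O/X.. is terminal -1 (O); from .../X.O/X.. depth 6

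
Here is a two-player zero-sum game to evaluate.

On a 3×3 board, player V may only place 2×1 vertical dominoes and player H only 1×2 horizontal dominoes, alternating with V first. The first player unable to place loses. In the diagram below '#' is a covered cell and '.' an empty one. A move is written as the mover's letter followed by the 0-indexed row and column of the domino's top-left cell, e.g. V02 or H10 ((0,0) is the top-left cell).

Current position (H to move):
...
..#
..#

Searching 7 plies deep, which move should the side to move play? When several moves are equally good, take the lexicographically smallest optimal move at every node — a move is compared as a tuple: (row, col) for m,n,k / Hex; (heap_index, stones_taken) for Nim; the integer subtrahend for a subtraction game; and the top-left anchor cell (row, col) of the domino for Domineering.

H's best at [.../..#/..#]: H10

ply 1, H at .../..#/..# | H00=-1→##./..#/..#; H01=-1→.##/..#/..#; H10=+1→.../###/..#*; H20=-1→.../..#/###
ply 2: .../###/..# is terminal -1 (V); from .../..#/..# depth 7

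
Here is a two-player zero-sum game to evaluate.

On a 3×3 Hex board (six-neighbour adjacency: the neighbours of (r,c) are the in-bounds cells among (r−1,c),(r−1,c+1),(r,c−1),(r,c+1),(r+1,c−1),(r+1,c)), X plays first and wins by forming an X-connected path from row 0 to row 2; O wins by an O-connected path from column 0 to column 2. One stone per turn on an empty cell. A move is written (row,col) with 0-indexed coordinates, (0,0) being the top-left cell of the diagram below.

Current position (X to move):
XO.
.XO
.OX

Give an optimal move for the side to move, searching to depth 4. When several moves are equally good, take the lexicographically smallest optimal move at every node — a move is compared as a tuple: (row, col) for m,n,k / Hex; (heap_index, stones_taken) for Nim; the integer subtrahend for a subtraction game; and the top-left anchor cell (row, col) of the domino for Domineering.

p1 X@[XO./.XO/.OX]: (0,2)[XOX/.XO/.OX]-1 (1,0)[XO./XXO/.OX]-1 (2,0)[XO./.XO/XOX]+1*
p2 O@[XO./.XO/XOX]: (0,2)[XOO/.XO/XOX]-1* (1,0)[XO./OXO/XOX]-1
p3 X@[XOO/.XO/XOX]: (1,0)[XOO/XXO/XOX]+1*
p4 O@[XOO/XXO/XOX] terminal -1; root [XO./.XO/.OX] d4

X's best at [XO./.XO/.OX]: (2,0)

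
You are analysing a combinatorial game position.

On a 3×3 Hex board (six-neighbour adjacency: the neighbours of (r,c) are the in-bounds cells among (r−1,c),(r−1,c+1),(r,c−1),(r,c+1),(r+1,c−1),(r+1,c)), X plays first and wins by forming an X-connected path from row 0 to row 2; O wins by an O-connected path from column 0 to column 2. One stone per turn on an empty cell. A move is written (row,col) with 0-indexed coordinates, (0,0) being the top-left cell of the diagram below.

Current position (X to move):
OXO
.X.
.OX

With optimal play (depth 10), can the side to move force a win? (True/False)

ply 1, X at OXO/.X./.OX | (1,0)=+1→OXO/XX./.OX*; (1,2)=+1→OXO/.XX/.OX; (2,0)=+1→OXO/.X./XOX
ply 2, O at OXO/XX./.OX | (1,2)=-1→OXO/XXO/.OX*; (2,0)=-1→OXO/XX./OOX
ply 3, X at OXO/XXO/.OX | (2,0)=+1→OXO/XXO/XOX*
ply 4: OXO/XXO/XOX is terminal -1 (O); from OXO/.X./.OX depth 10

X winning at [OXO/.X./.OX]: True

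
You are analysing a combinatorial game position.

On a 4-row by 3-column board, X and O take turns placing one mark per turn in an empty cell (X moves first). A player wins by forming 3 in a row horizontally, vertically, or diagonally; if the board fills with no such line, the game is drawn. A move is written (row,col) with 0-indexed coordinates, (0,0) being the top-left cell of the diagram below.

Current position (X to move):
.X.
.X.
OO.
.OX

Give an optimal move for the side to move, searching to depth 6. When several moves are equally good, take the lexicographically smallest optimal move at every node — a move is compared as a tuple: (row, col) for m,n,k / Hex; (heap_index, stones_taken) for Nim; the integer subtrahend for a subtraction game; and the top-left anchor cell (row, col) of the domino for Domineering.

ply 1, X at .X./.X./OO./.OX | (0,0)=-1→XX./.X./OO./.OX; (0,2)=-1→.XX/.X./OO./.OX; (1,0)=-1→.X./XX./OO./.OX; (1,2)=-1→.X./.XX/OO./.OX; (2,2)=+1→.X./.X./OOX/.OX*; (3,0)=-1→.X./.X./OO./XOX
ply 2, O at .X./.X./OOX/.OX | (0,0)=-1→OX./.X./OOX/.OX*; (0,2)=-1→.XO/.X./OOX/.OX; (1,0)=-1→.X./OX./OOX/.OX; (1,2)=-1→.X./.XO/OOX/.OX; (3,0)=-1→.X./.X./OOX/OOX
ply 3, X at OX./.X./OOX/.OX | (0,2)=-1→OXX/.X./OOX/.OX; (1,0)=+0→OX./XX./OOX/.OX; (1,2)=+1→OX./.XX/OOX/.OX*; (3,0)=-1→OX./.X./OOX/XOX
ply 4: OX./.XX/OOX/.OX is terminal -1 (O); from .X./.X./OO./.OX depth 6

X's best at [.X./.X./OO./.OX]: (2,2)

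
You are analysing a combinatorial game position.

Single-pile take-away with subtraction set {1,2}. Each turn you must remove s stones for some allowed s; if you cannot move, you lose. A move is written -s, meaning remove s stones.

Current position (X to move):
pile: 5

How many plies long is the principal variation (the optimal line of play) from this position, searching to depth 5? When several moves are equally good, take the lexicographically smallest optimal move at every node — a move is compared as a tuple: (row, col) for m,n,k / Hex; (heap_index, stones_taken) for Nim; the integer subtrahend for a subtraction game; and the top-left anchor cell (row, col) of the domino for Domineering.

ply 1, X at 5 | -1=-1→4; -2=+1→3*
ply 2, O at 3 | -1=-1→2*; -2=-1→1
ply 3, X at 2 | -1=-1→1; -2=+1→0*
ply 4: 0 is terminal -1 (O); from 5 depth 5

PV length from [5]: 3 plies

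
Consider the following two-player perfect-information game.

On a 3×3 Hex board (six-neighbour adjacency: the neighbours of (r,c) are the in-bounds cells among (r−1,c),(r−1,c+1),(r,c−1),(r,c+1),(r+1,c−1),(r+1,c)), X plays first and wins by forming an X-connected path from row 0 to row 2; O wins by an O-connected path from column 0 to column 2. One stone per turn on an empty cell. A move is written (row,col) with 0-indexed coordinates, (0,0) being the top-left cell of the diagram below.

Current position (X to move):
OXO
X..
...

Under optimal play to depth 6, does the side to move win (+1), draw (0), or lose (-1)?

value(OXO/X../..., X) = +1

[OXO/X../...] X move#1: (1,1):+1/OXO/XX./...*, (1,2):+1/OXO/X.X/..., (2,0):+1/OXO/X../X.., (2,1):+1/OXO/X../.X., (2,2):+1/OXO/X../..X
[OXO/XX./...] O move#2: (1,2):-1/OXO/XXO/...*, (2,0):-1/OXO/XX./O.., (2,1):-1/OXO/XX./.O., (2,2):-1/OXO/XX./..O
[OXO/XXO/...] X move#3: (2,0):+1/OXO/XXO/X..*, (2,1):+1/OXO/XXO/.X., (2,2):+1/OXO/XXO/..X
[OXO/XXO/X..] end (terminal -1, O#4); searched OXO/X../... to 6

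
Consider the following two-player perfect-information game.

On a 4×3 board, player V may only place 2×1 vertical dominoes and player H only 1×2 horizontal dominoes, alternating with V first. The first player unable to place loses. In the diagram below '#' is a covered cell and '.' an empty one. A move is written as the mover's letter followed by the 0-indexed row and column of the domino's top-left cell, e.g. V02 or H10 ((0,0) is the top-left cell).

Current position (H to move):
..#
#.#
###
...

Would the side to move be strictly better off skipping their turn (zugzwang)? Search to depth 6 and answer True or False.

p1 H@[..#/#.#/###/...]: H00[###/#.#/###/...]+1* H30[..#/#.#/###/##.]-1 H31[..#/#.#/###/.##]-1
p2 V@[###/#.#/###/...] terminal -1; root [..#/#.#/###/...] d6
suppose H passes — search the same position with V to move:
pass> p1 V@[..#/#.#/###/...]: V01[.##/###/###/...]-1*
pass> p2 H@[.##/###/###/...]: H30[.##/###/###/##.]+1* H31[.##/###/###/.##]+1
pass> p3 V@[.##/###/###/##.] terminal -1; root [..#/#.#/###/...] d6
for H: play +1, pass +1

zugzwang(..#/#.#/###/..., H) = False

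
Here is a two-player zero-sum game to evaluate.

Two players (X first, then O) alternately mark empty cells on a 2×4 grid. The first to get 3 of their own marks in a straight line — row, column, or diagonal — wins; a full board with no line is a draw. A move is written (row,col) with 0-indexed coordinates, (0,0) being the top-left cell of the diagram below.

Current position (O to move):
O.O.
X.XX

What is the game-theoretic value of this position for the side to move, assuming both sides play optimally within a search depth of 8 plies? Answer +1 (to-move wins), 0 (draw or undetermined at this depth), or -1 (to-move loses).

p1 O@[O.O./X.XX]: (0,1)[OOO./X.XX]+1* (0,3)[O.OO/X.XX]-1 (1,1)[O.O./XOXX]+0
p2 X@[OOO./X.XX] terminal -1; root [O.O./X.XX] d8

value(O.O./X.XX, O) = +1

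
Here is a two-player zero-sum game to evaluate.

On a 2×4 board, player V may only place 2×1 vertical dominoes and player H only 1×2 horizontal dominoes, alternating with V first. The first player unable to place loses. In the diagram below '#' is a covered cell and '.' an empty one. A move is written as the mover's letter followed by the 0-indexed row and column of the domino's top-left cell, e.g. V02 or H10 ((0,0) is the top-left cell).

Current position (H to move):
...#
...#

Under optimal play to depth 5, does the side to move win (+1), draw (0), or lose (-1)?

value(...#/...#, H) = +1

p1 H@[...#/...#]: H00[##.#/...#]+1* H01[.###/...#]+1 H10[...#/##.#]+1 H11[...#/.###]+1
p2 V@[##.#/...#]: V02[####/..##]-1*
p3 H@[####/..##]: H10[####/####]+1*
p4 V@[####/####] terminal -1; root [...#/...#] d5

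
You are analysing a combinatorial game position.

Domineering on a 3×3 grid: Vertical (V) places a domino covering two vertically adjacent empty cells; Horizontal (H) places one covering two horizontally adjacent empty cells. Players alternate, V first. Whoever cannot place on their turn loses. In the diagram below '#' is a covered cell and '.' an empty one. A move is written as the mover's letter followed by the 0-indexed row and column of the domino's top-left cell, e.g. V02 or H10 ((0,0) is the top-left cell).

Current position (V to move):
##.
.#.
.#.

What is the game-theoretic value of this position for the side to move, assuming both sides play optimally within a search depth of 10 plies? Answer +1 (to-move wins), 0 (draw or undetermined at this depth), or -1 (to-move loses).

ply 1, V at ##./.#./.#. | V02=+1→###/.##/.#.*; V10=+1→##./##./##.; V12=+1→##./.##/.##
ply 2: ###/.##/.#. is terminal -1 (H); from ##./.#./.#. depth 10

value(##./.#./.#., V) = +1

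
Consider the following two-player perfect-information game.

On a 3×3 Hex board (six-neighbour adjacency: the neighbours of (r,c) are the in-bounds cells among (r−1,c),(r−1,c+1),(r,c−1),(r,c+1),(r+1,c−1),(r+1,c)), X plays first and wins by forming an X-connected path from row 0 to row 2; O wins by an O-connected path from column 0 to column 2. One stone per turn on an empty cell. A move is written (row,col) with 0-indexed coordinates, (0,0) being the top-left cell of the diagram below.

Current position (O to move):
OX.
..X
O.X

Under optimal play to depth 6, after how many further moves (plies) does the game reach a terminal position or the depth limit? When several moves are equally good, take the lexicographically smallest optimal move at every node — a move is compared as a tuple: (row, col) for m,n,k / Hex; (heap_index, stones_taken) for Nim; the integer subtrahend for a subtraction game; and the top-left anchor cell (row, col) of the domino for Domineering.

ply 1, O at OX./..X/O.X | (0,2)=-1→OXO/..X/O.X*; (1,0)=-1→OX./O.X/O.X; (1,1)=-1→OX./.OX/O.X; (2,1)=-1→OX./..X/OOX
ply 2, X at OXO/..X/O.X | (1,0)=-1→OXO/X.X/O.X; (1,1)=+1→OXO/.XX/O.X*; (2,1)=-1→OXO/..X/OXX
ply 3: OXO/.XX/O.X is terminal -1 (O); from OX./..X/O.X depth 6

PV length from [OX./..X/O.X]: 2 plies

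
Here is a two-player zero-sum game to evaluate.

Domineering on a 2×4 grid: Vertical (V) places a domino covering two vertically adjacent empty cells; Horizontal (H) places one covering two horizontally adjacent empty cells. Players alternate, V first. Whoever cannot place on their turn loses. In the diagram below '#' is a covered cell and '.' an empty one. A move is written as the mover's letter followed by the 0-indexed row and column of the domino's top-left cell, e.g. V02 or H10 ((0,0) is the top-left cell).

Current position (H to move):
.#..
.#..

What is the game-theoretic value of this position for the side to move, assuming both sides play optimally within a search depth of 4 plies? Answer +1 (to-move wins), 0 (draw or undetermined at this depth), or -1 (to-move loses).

[.#../.#..] H move#1: H02:+1/.###/.#..*, H12:+1/.#../.###
[.###/.#..] V move#2: V00:-1/####/##..*
[####/##..] H move#3: H12:+1/####/####*
[####/####] end (terminal -1, V#4); searched .#../.#.. to 4

value(.#../.#.., H) = +1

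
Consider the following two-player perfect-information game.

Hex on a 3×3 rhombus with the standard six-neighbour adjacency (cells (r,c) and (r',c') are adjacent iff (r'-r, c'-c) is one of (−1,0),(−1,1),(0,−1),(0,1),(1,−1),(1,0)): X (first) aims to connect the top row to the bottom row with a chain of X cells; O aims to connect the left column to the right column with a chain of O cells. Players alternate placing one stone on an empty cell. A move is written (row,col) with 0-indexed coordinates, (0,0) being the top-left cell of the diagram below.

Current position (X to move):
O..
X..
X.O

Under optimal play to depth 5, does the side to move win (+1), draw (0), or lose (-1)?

ply 1, X at O../X../X.O | (0,1)=+1→OX./X../X.O*; (0,2)=+1→O.X/X../X.O; (1,1)=+1→O../XX./X.O; (1,2)=+1→O../X.X/X.O; (2,1)=+1→O../X../XXO
ply 2: OX./X../X.O is terminal -1 (O); from O../X../X.O depth 5

value(O../X../X.O, X) = +1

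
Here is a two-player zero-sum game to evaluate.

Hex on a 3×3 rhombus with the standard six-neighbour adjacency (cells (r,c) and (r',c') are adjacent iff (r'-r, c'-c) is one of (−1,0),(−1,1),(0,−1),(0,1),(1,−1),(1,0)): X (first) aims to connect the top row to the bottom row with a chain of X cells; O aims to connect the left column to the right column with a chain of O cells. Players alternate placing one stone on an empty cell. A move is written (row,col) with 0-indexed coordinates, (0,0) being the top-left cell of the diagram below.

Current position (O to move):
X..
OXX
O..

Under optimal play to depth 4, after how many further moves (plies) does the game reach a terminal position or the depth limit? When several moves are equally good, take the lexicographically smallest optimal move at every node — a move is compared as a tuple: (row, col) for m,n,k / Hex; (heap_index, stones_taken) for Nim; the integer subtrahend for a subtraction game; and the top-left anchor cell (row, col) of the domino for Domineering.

PV length from [X../OXX/O..]: 4 plies

p1 O@[X../OXX/O..]: (0,1)[XO./OXX/O..]-1* (0,2)[X.O/OXX/O..]-1 (2,1)[X../OXX/OO.]-1 (2,2)[X../OXX/O.O]-1
p2 X@[XO./OXX/O..]: (0,2)[XOX/OXX/O..]+1* (2,1)[XO./OXX/OX.]-1 (2,2)[XO./OXX/O.X]-1
p3 O@[XOX/OXX/O..]: (2,1)[XOX/OXX/OO.]-1* (2,2)[XOX/OXX/O.O]-1
p4 X@[XOX/OXX/OO.]: (2,2)[XOX/OXX/OOX]+1*
p5 O@[XOX/OXX/OOX] terminal -1; root [X../OXX/O..] d4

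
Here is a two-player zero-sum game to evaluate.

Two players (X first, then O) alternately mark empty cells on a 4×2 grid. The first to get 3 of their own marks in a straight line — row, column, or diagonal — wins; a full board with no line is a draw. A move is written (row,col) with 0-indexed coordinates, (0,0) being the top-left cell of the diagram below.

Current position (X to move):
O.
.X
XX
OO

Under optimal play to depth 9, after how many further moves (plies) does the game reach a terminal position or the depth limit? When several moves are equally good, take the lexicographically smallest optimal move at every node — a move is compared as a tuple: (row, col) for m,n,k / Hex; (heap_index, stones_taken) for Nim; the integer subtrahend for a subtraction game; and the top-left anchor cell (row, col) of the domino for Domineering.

[O./.X/XX/OO] X move#1: (0,1):+1/OX/.X/XX/OO*, (1,0):+0/O./XX/XX/OO
[OX/.X/XX/OO] end (terminal -1, O#2); searched O./.X/XX/OO to 9

PV length from [O./.X/XX/OO]: 1 ply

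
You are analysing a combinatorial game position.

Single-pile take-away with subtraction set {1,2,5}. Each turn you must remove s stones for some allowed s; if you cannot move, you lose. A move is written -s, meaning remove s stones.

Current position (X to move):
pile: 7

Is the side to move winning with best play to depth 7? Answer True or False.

X winning at [7]: True

[7] X move#1: -1:+1/6*, -2:-1/5, -5:-1/2
[6] O move#2: -1:-1/5*, -2:-1/4, -5:-1/1
[5] X move#3: -1:-1/4, -2:+1/3*, -5:+1/0
[3] O move#4: -1:-1/2*, -2:-1/1
[2] X move#5: -1:-1/1, -2:+1/0*
[0] end (terminal -1, O#6); searched 7 to 7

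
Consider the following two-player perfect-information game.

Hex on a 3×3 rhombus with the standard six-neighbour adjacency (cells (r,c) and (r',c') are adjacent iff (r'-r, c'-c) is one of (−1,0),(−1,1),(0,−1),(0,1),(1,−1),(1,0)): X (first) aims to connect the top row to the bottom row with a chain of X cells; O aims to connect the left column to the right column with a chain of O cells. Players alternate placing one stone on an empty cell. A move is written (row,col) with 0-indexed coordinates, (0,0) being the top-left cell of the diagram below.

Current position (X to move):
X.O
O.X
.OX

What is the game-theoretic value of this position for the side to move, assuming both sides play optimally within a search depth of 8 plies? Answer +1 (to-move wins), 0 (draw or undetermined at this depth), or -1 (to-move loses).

value(X.O/O.X/.OX, X) = -1

ply 1, X at X.O/O.X/.OX | (0,1)=-1→XXO/O.X/.OX*; (1,1)=-1→X.O/OXX/.OX; (2,0)=-1→X.O/O.X/XOX
ply 2, O at XXO/O.X/.OX | (1,1)=+1→XXO/OOX/.OX*; (2,0)=-1→XXO/O.X/OOX
ply 3: XXO/OOX/.OX is terminal -1 (X); from X.O/O.X/.OX depth 8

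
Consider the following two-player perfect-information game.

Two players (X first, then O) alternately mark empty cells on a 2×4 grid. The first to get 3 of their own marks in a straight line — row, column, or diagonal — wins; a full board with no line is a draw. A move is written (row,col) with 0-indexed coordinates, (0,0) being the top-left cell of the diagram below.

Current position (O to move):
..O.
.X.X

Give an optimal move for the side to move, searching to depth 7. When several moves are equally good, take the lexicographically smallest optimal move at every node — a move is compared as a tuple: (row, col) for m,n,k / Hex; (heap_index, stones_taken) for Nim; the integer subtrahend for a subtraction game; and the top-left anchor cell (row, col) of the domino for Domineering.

ply 1, O at ..O./.X.X | (0,0)=-1→O.O./.X.X; (0,1)=-1→.OO./.X.X; (0,3)=-1→..OO/.X.X; (1,0)=-1→..O./OX.X; (1,2)=+0→..O./.XOX*
ply 2, X at ..O./.XOX | (0,0)=+0→X.O./.XOX*; (0,1)=+0→.XO./.XOX; (0,3)=+0→..OX/.XOX; (1,0)=-1→..O./XXOX
ply 3, O at X.O./.XOX | (0,1)=+0→XOO./.XOX*; (0,3)=+0→X.OO/.XOX; (1,0)=+0→X.O./OXOX
ply 4, X at XOO./.XOX | (0,3)=+0→XOOX/.XOX*; (1,0)=-1→XOO./XXOX
ply 5, O at XOOX/.XOX | (1,0)=+0→XOOX/OXOX*
ply 6: XOOX/OXOX is terminal +0 (X); from ..O./.X.X depth 7

O's best at [..O./.X.X]: (1,2)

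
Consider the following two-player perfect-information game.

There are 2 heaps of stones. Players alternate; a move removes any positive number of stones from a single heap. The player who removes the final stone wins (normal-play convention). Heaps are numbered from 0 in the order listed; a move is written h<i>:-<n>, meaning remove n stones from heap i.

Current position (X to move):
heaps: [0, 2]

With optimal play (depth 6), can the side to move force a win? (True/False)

p1 X@[(0,2)]: h1:-1[(0,1)]-1 h1:-2[(0,0)]+1*
p2 O@[(0,0)] terminal -1; root [(0,2)] d6

X winning at [(0,2)]: True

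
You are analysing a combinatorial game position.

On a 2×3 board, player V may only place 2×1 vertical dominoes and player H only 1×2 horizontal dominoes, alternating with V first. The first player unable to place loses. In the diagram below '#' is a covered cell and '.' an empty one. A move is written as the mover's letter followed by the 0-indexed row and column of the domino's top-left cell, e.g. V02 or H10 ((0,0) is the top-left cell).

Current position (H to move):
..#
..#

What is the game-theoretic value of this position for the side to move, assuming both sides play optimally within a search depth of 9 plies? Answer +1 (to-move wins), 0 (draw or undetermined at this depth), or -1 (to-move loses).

[..#/..#] H move#1: H00:+1/###/..#*, H10:+1/..#/###
[###/..#] end (terminal -1, V#2); searched ..#/..# to 9

value(..#/..#, H) = +1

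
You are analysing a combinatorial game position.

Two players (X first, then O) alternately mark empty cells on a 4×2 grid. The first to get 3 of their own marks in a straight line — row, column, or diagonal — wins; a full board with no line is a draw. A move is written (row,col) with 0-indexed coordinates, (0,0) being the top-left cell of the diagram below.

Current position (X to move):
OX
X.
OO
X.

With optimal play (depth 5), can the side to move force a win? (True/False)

X winning at [OX/X./OO/X.]: False

ply 1, X at OX/X./OO/X. | (1,1)=+0→OX/XX/OO/X.*; (3,1)=+0→OX/X./OO/XX
ply 2, O at OX/XX/OO/X. | (3,1)=+0→OX/XX/OO/XO*
ply 3: OX/XX/OO/XO is terminal +0 (X); from OX/X./OO/X. depth 5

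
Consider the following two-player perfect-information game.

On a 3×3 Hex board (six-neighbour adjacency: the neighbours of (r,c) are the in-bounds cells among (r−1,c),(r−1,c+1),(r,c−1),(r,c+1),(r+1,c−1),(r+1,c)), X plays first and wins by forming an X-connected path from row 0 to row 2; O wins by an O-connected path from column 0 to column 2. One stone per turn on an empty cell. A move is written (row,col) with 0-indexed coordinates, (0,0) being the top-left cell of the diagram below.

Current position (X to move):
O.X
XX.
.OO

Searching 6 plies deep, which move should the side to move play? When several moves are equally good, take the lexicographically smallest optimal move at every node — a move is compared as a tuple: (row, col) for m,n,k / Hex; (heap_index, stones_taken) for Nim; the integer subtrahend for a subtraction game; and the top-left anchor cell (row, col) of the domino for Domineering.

X's best at [O.X/XX./.OO]: (2,0)

p1 X@[O.X/XX./.OO]: (0,1)[OXX/XX./.OO]-1 (1,2)[O.X/XXX/.OO]-1 (2,0)[O.X/XX./XOO]+1*
p2 O@[O.X/XX./XOO] terminal -1; root [O.X/XX./.OO] d6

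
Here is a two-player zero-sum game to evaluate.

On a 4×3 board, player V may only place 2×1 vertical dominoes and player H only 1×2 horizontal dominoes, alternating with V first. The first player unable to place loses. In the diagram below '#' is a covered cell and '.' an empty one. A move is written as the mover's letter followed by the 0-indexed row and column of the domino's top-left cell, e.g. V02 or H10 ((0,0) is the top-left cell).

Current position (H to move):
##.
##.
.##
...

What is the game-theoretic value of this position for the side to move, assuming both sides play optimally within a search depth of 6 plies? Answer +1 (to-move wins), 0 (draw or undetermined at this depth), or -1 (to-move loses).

value(##./##./.##/..., H) = -1

p1 H@[##./##./.##/...]: H30[##./##./.##/##.]-1* H31[##./##./.##/.##]-1
p2 V@[##./##./.##/##.]: V02[###/###/.##/##.]+1*
p3 H@[###/###/.##/##.] terminal -1; root [##./##./.##/...] d6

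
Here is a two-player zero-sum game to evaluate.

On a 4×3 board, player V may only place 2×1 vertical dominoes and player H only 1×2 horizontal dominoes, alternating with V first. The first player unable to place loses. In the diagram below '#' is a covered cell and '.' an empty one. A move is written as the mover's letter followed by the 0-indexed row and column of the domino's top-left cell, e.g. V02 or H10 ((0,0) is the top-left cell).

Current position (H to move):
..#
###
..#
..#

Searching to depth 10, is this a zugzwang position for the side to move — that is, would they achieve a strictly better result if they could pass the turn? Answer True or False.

p1 H@[..#/###/..#/..#]: H00[###/###/..#/..#]-1 H20[..#/###/###/..#]+1* H30[..#/###/..#/###]+1
p2 V@[..#/###/###/..#] terminal -1; root [..#/###/..#/..#] d10
pass branch (V moves first from the same position):
  | p1 V@[..#/###/..#/..#]: V20[..#/###/#.#/#.#]+1* V21[..#/###/.##/.##]+1
  | p2 H@[..#/###/#.#/#.#]: H00[###/###/#.#/#.#]-1*
  | p3 V@[###/###/#.#/#.#]: V21[###/###/###/###]+1*
  | p4 H@[###/###/###/###] terminal -1; root [..#/###/..#/..#] d10
H moving scores +1; H passing scores -1

zugzwang(..#/###/..#/..#, H) = False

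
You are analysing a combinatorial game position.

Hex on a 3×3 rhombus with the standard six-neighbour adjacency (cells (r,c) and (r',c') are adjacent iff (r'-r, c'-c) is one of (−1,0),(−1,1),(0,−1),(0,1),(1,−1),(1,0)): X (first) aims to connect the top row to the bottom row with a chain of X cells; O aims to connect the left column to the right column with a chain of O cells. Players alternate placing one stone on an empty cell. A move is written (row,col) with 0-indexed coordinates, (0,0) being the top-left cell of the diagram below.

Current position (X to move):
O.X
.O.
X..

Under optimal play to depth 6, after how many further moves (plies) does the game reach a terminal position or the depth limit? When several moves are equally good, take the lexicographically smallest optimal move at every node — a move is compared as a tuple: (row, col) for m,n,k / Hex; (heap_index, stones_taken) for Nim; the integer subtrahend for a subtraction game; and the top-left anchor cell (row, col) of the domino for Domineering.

PV length from [O.X/.O./X..]: 5 plies

[O.X/.O./X..] X move#1: (0,1):+1/OXX/.O./X..*, (1,0):+1/O.X/XO./X.., (1,2):+1/O.X/.OX/X.., (2,1):-1/O.X/.O./XX., (2,2):-1/O.X/.O./X.X
[OXX/.O./X..] O move#2: (1,0):-1/OXX/OO./X..*, (1,2):-1/OXX/.OO/X.., (2,1):-1/OXX/.O./XO., (2,2):-1/OXX/.O./X.O
[OXX/OO./X..] X move#3: (1,2):+1/OXX/OOX/X..*, (2,1):-1/OXX/OO./XX., (2,2):-1/OXX/OO./X.X
[OXX/OOX/X..] O move#4: (2,1):-1/OXX/OOX/XO.*, (2,2):-1/OXX/OOX/X.O
[OXX/OOX/XO.] X move#5: (2,2):+1/OXX/OOX/XOX*
[OXX/OOX/XOX] end (terminal -1, O#6); searched O.X/.O./X.. to 6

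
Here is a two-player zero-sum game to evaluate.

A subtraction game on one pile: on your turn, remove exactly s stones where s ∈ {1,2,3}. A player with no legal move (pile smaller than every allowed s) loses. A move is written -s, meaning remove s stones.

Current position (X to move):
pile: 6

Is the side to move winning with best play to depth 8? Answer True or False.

X winning at [6]: True

p1 X@[6]: -1[5]-1 -2[4]+1* -3[3]-1
p2 O@[4]: -1[3]-1* -2[2]-1 -3[1]-1
p3 X@[3]: -1[2]-1 -2[1]-1 -3[0]+1*
p4 O@[0] terminal -1; root [6] d8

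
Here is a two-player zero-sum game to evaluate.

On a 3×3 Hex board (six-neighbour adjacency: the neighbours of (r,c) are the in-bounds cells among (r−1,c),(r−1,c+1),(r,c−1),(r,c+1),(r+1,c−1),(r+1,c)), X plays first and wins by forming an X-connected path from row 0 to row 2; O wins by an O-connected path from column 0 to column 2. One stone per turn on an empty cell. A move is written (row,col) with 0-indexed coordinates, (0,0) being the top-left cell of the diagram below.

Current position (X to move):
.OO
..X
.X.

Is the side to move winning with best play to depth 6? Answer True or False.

X winning at [.OO/..X/.X.]: False

p1 X@[.OO/..X/.X.]: (0,0)[XOO/..X/.X.]-1* (1,0)[.OO/X.X/.X.]-1 (1,1)[.OO/.XX/.X.]-1 (2,0)[.OO/..X/XX.]-1 (2,2)[.OO/..X/.XX]-1
p2 O@[XOO/..X/.X.]: (1,0)[XOO/O.X/.X.]+1* (1,1)[XOO/.OX/.X.]+1 (2,0)[XOO/..X/OX.]+1 (2,2)[XOO/..X/.XO]-1
p3 X@[XOO/O.X/.X.] terminal -1; root [.OO/..X/.X.] d6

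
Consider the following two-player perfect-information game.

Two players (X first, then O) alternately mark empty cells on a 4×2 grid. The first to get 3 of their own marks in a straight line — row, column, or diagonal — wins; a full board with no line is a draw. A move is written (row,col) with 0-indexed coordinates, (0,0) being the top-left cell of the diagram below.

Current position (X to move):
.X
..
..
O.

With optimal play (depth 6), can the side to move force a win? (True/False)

X winning at [.X/../../O.]: False

ply 1, X at .X/../../O. | (0,0)=+0→XX/../../O.*; (1,0)=+0→.X/X./../O.; (1,1)=+0→.X/.X/../O.; (2,0)=+0→.X/../X./O.; (2,1)=+0→.X/../.X/O.; (3,1)=+0→.X/../../OX
ply 2, O at XX/../../O. | (1,0)=+0→XX/O./../O.*; (1,1)=+0→XX/.O/../O.; (2,0)=+0→XX/../O./O.; (2,1)=+0→XX/../.O/O.; (3,1)=+0→XX/../../OO
ply 3, X at XX/O./../O. | (1,1)=-1→XX/OX/../O.; (2,0)=+0→XX/O./X./O.*; (2,1)=-1→XX/O./.X/O.; (3,1)=-1→XX/O./../OX
ply 4, O at XX/O./X./O. | (1,1)=+0→XX/OO/X./O.*; (2,1)=+0→XX/O./XO/O.; (3,1)=+0→XX/O./X./OO
ply 5, X at XX/OO/X./O. | (2,1)=+0→XX/OO/XX/O.*; (3,1)=+0→XX/OO/X./OX
ply 6, O at XX/OO/XX/O. | (3,1)=+0→XX/OO/XX/OO*
ply 7: XX/OO/XX/OO is terminal +0 (X); from .X/../../O. depth 6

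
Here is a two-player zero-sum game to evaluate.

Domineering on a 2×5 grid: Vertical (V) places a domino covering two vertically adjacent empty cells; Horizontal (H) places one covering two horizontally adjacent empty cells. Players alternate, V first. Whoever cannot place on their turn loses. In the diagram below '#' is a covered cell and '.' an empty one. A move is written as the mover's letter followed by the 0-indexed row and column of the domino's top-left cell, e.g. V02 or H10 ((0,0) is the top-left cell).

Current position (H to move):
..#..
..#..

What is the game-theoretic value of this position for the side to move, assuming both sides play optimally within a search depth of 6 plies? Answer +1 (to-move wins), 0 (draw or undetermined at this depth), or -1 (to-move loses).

value(..#../..#.., H) = -1

[..#../..#..] H move#1: H00:-1/###../..#..*, H03:-1/..###/..#.., H10:-1/..#../###.., H13:-1/..#../..###
[###../..#..] V move#2: V03:+1/####./..##.*, V04:+1/###.#/..#.#
[####./..##.] H move#3: H10:-1/####./####.*
[####./####.] V move#4: V04:+1/#####/#####*
[#####/#####] end (terminal -1, H#5); searched ..#../..#.. to 6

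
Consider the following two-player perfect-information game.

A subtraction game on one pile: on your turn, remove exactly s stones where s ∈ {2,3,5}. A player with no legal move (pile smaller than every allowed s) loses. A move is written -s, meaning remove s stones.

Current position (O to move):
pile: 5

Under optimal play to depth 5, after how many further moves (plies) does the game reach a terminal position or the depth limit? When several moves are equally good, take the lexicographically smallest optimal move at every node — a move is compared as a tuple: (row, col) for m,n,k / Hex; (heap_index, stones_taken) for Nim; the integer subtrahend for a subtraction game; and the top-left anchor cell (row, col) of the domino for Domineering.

p1 O@[5]: -2[3]-1 -3[2]-1 -5[0]+1*
p2 X@[0] terminal -1; root [5] d5

PV length from [5]: 1 ply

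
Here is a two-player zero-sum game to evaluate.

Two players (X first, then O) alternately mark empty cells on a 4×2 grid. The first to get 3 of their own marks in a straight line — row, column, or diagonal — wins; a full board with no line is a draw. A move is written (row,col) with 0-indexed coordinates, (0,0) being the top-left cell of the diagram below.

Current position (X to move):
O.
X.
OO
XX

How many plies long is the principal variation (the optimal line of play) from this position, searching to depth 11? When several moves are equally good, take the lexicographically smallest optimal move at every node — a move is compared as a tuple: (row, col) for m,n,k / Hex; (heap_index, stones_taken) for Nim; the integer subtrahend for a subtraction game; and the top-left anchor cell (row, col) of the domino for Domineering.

PV length from [O./X./OO/XX]: 2 plies

p1 X@[O./X./OO/XX]: (0,1)[OX/X./OO/XX]+0* (1,1)[O./XX/OO/XX]+0
p2 O@[OX/X./OO/XX]: (1,1)[OX/XO/OO/XX]+0*
p3 X@[OX/XO/OO/XX] terminal +0; root [O./X./OO/XX] d11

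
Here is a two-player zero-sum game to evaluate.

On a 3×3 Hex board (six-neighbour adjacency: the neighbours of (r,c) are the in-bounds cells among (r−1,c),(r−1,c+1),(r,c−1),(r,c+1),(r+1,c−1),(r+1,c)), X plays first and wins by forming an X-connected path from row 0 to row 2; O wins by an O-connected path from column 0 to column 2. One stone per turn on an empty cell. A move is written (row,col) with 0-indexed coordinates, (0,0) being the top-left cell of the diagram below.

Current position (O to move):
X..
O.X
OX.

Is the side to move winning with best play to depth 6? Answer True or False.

O winning at [X../O.X/OX.]: True

[X../O.X/OX.] O move#1: (0,1):-1/XO./O.X/OX., (0,2):+1/X.O/O.X/OX.*, (1,1):-1/X../OOX/OX., (2,2):-1/X../O.X/OXO
[X.O/O.X/OX.] X move#2: (0,1):-1/XXO/O.X/OX.*, (1,1):-1/X.O/OXX/OX., (2,2):-1/X.O/O.X/OXX
[XXO/O.X/OX.] O move#3: (1,1):+1/XXO/OOX/OX.*, (2,2):-1/XXO/O.X/OXO
[XXO/OOX/OX.] end (terminal -1, X#4); searched X../O.X/OX. to 6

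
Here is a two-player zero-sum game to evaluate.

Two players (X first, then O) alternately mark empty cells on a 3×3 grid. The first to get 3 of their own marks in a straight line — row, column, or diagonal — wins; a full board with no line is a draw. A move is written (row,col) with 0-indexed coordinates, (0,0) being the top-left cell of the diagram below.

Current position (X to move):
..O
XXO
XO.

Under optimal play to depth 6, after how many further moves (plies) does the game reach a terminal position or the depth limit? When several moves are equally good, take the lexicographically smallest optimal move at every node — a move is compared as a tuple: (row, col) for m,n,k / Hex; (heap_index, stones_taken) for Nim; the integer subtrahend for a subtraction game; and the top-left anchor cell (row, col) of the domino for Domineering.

ply 1, X at ..O/XXO/XO. | (0,0)=+1→X.O/XXO/XO.*; (0,1)=-1→.XO/XXO/XO.; (2,2)=+0→..O/XXO/XOX
ply 2: X.O/XXO/XO. is terminal -1 (O); from ..O/XXO/XO. depth 6

PV length from [..O/XXO/XO.]: 1 ply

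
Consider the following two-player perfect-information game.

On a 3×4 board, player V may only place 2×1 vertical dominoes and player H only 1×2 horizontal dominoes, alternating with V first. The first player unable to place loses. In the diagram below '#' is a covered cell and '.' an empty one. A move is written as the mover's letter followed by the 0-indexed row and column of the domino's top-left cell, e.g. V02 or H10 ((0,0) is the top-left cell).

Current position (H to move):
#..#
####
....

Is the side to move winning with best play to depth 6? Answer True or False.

H winning at [#..#/####/....]: True

ply 1, H at #..#/####/.... | H01=+1→####/####/....*; H20=+1→#..#/####/##..; H21=+1→#..#/####/.##.; H22=+1→#..#/####/..##
ply 2: ####/####/.... is terminal -1 (V); from #..#/####/.... depth 6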